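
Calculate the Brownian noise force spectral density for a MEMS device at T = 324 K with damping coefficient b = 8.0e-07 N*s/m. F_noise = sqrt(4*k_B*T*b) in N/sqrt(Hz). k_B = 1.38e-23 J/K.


Step 1: Compute 4 * k_B * T * b
= 4 * 1.38e-23 * 324 * 8.0e-07
= 1.4308e-26 N^2/Hz
Step 2: F_noise = sqrt(1.4308e-26)
F_noise = 1.20e-13 N/sqrt(Hz)


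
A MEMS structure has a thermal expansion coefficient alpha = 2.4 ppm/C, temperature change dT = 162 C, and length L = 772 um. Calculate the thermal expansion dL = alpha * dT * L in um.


Step 1: Convert CTE: alpha = 2.4 ppm/C = 2.4e-6 /C
Step 2: dL = 2.4e-6 * 162 * 772
dL = 0.3002 um


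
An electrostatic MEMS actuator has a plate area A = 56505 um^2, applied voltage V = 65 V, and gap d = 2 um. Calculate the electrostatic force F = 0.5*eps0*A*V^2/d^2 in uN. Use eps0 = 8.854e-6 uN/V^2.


Step 1: Identify parameters.
eps0 = 8.854e-6 uN/V^2, A = 56505 um^2, V = 65 V, d = 2 um
Step 2: Compute V^2 = 65^2 = 4225
Step 3: Compute d^2 = 2^2 = 4
Step 4: F = 0.5 * 8.854e-6 * 56505 * 4225 / 4
F = 264.218 uN


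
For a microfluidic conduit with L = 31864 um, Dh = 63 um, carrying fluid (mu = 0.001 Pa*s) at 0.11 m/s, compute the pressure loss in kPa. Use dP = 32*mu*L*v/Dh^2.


Step 1: Convert to SI: L = 31864e-6 m, Dh = 63e-6 m
Step 2: dP = 32 * 0.001 * 31864e-6 * 0.11 / (63e-6)^2
Step 3: dP = 28259.33 Pa
Step 4: Convert to kPa: dP = 28.26 kPa


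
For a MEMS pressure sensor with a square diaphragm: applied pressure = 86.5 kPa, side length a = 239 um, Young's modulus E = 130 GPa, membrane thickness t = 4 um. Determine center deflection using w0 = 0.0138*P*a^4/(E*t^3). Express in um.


Step 1: Convert pressure to compatible units (E is in GPa, so P in GPa).
P = 86.5 kPa = 86.5e-6 GPa
Step 2: Compute numerator: 0.0138 * P * a^4.
a^4 = 239^4 = 3262808641
numerator = 0.0138 * 86.5e-6 * 3262808641 = 3.89481e+03
Step 3: Compute denominator: E * t^3 = 130 * 4^3 = 8320
Step 4: w0 = numerator / denominator = 3.89481e+03 / 8320 = 0.4681 um


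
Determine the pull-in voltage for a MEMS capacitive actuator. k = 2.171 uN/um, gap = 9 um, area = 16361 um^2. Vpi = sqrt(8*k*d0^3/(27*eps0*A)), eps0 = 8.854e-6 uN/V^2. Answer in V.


Step 1: Compute numerator: 8 * k * d0^3 = 8 * 2.171 * 9^3 = 12661.272
Step 2: Compute denominator: 27 * eps0 * A = 27 * 8.854e-6 * 16361 = 3.911228
Step 3: Vpi = sqrt(12661.272 / 3.911228)
Vpi = 56.9 V


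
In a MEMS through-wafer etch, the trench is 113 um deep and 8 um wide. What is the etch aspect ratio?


Step 1: AR = depth / width
Step 2: AR = 113 / 8
AR = 14.1


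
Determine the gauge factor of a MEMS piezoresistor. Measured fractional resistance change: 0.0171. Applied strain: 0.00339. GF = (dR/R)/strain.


Step 1: Identify values.
dR/R = 0.0171, strain = 0.00339
Step 2: GF = (dR/R) / strain = 0.0171 / 0.00339
GF = 5.0


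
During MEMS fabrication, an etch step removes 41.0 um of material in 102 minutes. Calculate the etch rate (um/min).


Step 1: Etch rate = depth / time
Step 2: rate = 41.0 / 102
rate = 0.402 um/min


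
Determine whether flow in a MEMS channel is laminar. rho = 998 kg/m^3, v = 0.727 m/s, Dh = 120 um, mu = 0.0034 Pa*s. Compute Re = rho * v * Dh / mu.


Step 1: Convert Dh to meters: Dh = 120e-6 m
Step 2: Re = rho * v * Dh / mu
Re = 998 * 0.727 * 120e-6 / 0.0034
Re = 25.608
Since Re = 25.608 is below ~2300, the flow is laminar.


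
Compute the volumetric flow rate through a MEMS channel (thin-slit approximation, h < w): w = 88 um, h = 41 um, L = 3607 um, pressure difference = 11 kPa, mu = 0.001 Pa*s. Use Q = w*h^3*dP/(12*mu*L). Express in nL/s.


Step 1: Convert all dimensions to SI (meters).
w = 88e-6 m, h = 41e-6 m, L = 3607e-6 m, dP = 11e3 Pa
Step 2: Q = w * h^3 * dP / (12 * mu * L)
Q = 88e-6 * (41e-6)^3 * 11e3 / (12 * 0.001 * 3607e-6) = 1.54134387e-09 m^3/s
Step 3: Convert Q from m^3/s to nL/s (1 m^3 = 1e12 nL, so multiply by 1e12).
Q = 1541.344 nL/s


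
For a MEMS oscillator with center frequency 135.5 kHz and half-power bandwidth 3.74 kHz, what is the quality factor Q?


Step 1: Q = f0 / bandwidth
Step 2: Q = 135.5 / 3.74
Q = 36.2


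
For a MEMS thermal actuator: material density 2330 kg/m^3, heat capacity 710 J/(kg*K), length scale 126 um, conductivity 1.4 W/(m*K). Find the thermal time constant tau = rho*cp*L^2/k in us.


Step 1: Convert L to m: L = 126e-6 m
Step 2: L^2 = (126e-6)^2 = 1.5876e-08 m^2
Step 3: tau = 2330 * 710 * 1.5876e-08 / 1.4 = 1.8759762e-02 s
Step 4: Convert to microseconds (multiply by 1e6).
tau = 18759.762 us


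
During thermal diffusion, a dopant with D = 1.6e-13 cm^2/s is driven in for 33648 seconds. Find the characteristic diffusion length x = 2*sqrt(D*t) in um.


Step 1: Compute D*t = 1.6e-13 * 33648 = 5.38368e-09 cm^2
Step 2: sqrt(D*t) = 7.33736e-05 cm
Step 3: x = 2 * 7.33736e-05 cm = 1.467472e-04 cm
Step 4: Convert to um (1 cm = 1e4 um): x = 1.467 um


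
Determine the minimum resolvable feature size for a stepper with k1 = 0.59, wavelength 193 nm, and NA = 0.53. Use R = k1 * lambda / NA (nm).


Step 1: Identify values: k1 = 0.59, lambda = 193 nm, NA = 0.53
Step 2: R = k1 * lambda / NA
R = 0.59 * 193 / 0.53
R = 214.8 nm


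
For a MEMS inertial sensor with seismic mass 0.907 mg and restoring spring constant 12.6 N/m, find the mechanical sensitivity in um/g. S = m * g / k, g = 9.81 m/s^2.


Step 1: Convert mass: m = 0.907 mg = 9.07e-07 kg
Step 2: S = m * g / k = 9.07e-07 * 9.81 / 12.6
Step 3: S = 7.06e-07 m/g
Step 4: Convert to um/g: S = 0.706 um/g


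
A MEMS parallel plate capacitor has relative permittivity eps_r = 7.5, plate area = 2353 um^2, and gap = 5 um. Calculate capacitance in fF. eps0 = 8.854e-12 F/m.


Step 1: Convert area to m^2: A = 2353e-12 m^2
Step 2: Convert gap to m: d = 5e-6 m
Step 3: C = eps0 * eps_r * A / d
C = 8.854e-12 * 7.5 * 2353e-12 / 5e-6
Step 4: Convert to fF (multiply by 1e15).
C = 31.25 fF


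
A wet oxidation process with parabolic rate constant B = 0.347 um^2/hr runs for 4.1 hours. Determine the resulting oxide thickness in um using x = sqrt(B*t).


Step 1: Compute B*t = 0.347 * 4.1 = 1.4227
Step 2: x = sqrt(1.4227)
x = 1.193 um


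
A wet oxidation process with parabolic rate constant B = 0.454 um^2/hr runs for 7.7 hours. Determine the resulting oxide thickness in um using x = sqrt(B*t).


Step 1: Compute B*t = 0.454 * 7.7 = 3.4958
Step 2: x = sqrt(3.4958)
x = 1.87 um


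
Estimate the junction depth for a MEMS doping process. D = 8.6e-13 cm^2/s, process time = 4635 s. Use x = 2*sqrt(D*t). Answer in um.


Step 1: Compute D*t = 8.6e-13 * 4635 = 3.9861e-09 cm^2
Step 2: sqrt(D*t) = 6.31356e-05 cm
Step 3: x = 2 * 6.31356e-05 cm = 1.262712e-04 cm
Step 4: Convert to um (1 cm = 1e4 um): x = 1.263 um


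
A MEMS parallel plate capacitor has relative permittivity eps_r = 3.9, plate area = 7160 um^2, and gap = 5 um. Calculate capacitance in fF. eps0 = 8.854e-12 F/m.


Step 1: Convert area to m^2: A = 7160e-12 m^2
Step 2: Convert gap to m: d = 5e-6 m
Step 3: C = eps0 * eps_r * A / d
C = 8.854e-12 * 3.9 * 7160e-12 / 5e-6
Step 4: Convert to fF (multiply by 1e15).
C = 49.45 fF


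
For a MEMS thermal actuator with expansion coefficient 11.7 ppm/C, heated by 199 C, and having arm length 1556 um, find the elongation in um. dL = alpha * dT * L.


Step 1: Convert CTE: alpha = 11.7 ppm/C = 11.7e-6 /C
Step 2: dL = 11.7e-6 * 199 * 1556
dL = 3.6228 um


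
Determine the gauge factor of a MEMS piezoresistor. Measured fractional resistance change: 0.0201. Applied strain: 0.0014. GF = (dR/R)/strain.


Step 1: Identify values.
dR/R = 0.0201, strain = 0.0014
Step 2: GF = (dR/R) / strain = 0.0201 / 0.0014
GF = 14.4


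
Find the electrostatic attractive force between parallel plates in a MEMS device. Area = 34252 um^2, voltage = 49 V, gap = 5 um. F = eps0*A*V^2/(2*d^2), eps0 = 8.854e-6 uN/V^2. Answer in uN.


Step 1: Identify parameters.
eps0 = 8.854e-6 uN/V^2, A = 34252 um^2, V = 49 V, d = 5 um
Step 2: Compute V^2 = 49^2 = 2401
Step 3: Compute d^2 = 5^2 = 25
Step 4: F = 0.5 * 8.854e-6 * 34252 * 2401 / 25
F = 14.563 uN


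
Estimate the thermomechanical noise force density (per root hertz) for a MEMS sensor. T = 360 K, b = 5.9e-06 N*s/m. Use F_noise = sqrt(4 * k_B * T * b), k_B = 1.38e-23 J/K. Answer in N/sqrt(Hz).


Step 1: Compute 4 * k_B * T * b
= 4 * 1.38e-23 * 360 * 5.9e-06
= 1.1724e-25 N^2/Hz
Step 2: F_noise = sqrt(1.1724e-25)
F_noise = 3.42e-13 N/sqrt(Hz)


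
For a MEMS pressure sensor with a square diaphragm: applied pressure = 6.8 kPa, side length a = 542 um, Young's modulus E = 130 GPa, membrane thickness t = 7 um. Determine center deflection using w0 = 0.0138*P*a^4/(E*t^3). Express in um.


Step 1: Convert pressure to compatible units (E is in GPa, so P in GPa).
P = 6.8 kPa = 6.8e-6 GPa
Step 2: Compute numerator: 0.0138 * P * a^4.
a^4 = 542^4 = 86297287696
numerator = 0.0138 * 6.8e-6 * 86297287696 = 8.09814e+03
Step 3: Compute denominator: E * t^3 = 130 * 7^3 = 44590
Step 4: w0 = numerator / denominator = 8.09814e+03 / 44590 = 0.1816 um


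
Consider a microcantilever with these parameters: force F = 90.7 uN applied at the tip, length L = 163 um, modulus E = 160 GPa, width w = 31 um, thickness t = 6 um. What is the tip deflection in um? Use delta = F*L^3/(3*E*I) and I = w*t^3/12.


Step 1: Calculate the second moment of area.
I = w * t^3 / 12 = 31 * 6^3 / 12 = 558.0 um^4
Step 2: Convert E to consistent units (1 GPa = 1000 uN/um^2).
E = 160 GPa = 160000 uN/um^2
Step 3: Calculate tip deflection.
delta = F * L^3 / (3 * E * I)
delta = 90.7 * 163^3 / (3 * 160000 * 558.0)
delta = 1.4665 um


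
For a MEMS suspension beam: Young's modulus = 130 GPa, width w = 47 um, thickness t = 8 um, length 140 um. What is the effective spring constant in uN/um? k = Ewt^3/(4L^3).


Step 1: Convert E to consistent units (1 GPa = 1000 uN/um^2).
E = 130 GPa = 130000 uN/um^2
Step 2: Compute t^3 = 8^3 = 512
Step 3: Compute L^3 = 140^3 = 2744000
Step 4: k = 130000 * 47 * 512 / (4 * 2744000)
k = 285.0146 uN/um


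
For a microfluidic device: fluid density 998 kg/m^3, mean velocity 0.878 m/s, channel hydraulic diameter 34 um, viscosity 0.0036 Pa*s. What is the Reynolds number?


Step 1: Convert Dh to meters: Dh = 34e-6 m
Step 2: Re = rho * v * Dh / mu
Re = 998 * 0.878 * 34e-6 / 0.0036
Re = 8.276


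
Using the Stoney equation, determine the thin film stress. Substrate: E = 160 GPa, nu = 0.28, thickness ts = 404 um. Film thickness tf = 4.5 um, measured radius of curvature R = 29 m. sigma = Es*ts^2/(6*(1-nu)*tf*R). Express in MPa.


Step 1: Compute numerator: Es * ts^2 = 160 * 404^2 = 26114560 (GPa*um^2)
Step 2: Compute denominator (R in um): 6*(1-nu)*tf*R = 6*0.72*4.5*29e6 = 563760000.0 (um^2)
Step 3: sigma (GPa) = 26114560 / 563760000.0 = 4.6322e-02 GPa
Step 4: Convert to MPa (x1000): sigma = 46.3 MPa


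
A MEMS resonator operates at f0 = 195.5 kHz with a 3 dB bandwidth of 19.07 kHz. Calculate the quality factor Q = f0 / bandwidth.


Step 1: Q = f0 / bandwidth
Step 2: Q = 195.5 / 19.07
Q = 10.3


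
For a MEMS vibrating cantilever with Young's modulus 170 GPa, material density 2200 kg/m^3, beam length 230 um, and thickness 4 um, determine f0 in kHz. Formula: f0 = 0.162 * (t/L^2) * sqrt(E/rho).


Step 1: Convert units to SI.
t_SI = 4e-6 m, L_SI = 230e-6 m
Step 2: Calculate sqrt(E/rho).
sqrt(170e9 / 2200) = 8790.49 m/s
Step 3: Compute f0.
f0 = 0.162 * 4e-6 / (230e-6)^2 * 8790.49 = 107679.3 Hz = 107.68 kHz


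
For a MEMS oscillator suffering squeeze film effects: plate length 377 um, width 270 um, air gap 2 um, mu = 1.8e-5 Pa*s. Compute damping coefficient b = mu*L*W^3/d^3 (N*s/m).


Step 1: Convert to SI.
L = 377e-6 m, W = 270e-6 m, d = 2e-6 m
Step 2: W^3 = (270e-6)^3 = 1.97e-11 m^3
Step 3: d^3 = (2e-6)^3 = 8.00e-18 m^3
Step 4: b = 1.8e-5 * 377e-6 * 1.97e-11 / 8.00e-18
b = 1.67e-02 N*s/m


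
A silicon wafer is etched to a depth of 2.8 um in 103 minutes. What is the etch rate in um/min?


Step 1: Etch rate = depth / time
Step 2: rate = 2.8 / 103
rate = 0.027 um/min


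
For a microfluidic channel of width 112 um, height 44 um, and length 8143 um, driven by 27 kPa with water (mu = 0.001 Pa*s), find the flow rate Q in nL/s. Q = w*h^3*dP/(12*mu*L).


Step 1: Convert all dimensions to SI (meters).
w = 112e-6 m, h = 44e-6 m, L = 8143e-6 m, dP = 27e3 Pa
Step 2: Q = w * h^3 * dP / (12 * mu * L)
Q = 112e-6 * (44e-6)^3 * 27e3 / (12 * 0.001 * 8143e-6) = 2.63617438e-09 m^3/s
Step 3: Convert Q from m^3/s to nL/s (1 m^3 = 1e12 nL, so multiply by 1e12).
Q = 2636.174 nL/s


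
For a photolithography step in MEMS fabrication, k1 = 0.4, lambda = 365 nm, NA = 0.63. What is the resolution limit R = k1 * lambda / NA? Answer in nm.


Step 1: Identify values: k1 = 0.4, lambda = 365 nm, NA = 0.63
Step 2: R = k1 * lambda / NA
R = 0.4 * 365 / 0.63
R = 231.7 nm


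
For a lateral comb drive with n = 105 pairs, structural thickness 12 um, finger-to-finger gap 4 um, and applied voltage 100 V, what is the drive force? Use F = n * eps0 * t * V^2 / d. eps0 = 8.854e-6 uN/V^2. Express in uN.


Step 1: Parameters: n=105, eps0=8.854e-6 uN/V^2, t=12 um, V=100 V, d=4 um
Step 2: V^2 = 10000
Step 3: F = 105 * 8.854e-6 * 12 * 10000 / 4
F = 27.89 uN


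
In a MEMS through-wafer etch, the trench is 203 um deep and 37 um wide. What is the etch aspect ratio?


Step 1: AR = depth / width
Step 2: AR = 203 / 37
AR = 5.5


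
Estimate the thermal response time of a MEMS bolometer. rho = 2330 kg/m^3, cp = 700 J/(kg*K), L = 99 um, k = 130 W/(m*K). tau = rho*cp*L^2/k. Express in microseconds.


Step 1: Convert L to m: L = 99e-6 m
Step 2: L^2 = (99e-6)^2 = 9.801e-09 m^2
Step 3: tau = 2330 * 700 * 9.801e-09 / 130 = 1.2296485e-04 s
Step 4: Convert to microseconds (multiply by 1e6).
tau = 122.965 us


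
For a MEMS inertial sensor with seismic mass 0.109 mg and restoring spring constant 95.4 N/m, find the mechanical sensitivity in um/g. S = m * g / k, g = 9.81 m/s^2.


Step 1: Convert mass: m = 0.109 mg = 1.09e-07 kg
Step 2: S = m * g / k = 1.09e-07 * 9.81 / 95.4
Step 3: S = 1.12e-08 m/g
Step 4: Convert to um/g: S = 0.011 um/g


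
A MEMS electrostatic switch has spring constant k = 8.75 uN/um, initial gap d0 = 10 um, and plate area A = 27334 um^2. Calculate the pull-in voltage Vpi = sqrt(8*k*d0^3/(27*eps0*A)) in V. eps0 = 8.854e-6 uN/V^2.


Step 1: Compute numerator: 8 * k * d0^3 = 8 * 8.75 * 10^3 = 70000.0
Step 2: Compute denominator: 27 * eps0 * A = 27 * 8.854e-6 * 27334 = 6.534411
Step 3: Vpi = sqrt(70000.0 / 6.534411)
Vpi = 103.5 V


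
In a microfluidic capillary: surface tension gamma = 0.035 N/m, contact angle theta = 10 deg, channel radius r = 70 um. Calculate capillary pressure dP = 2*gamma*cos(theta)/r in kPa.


Step 1: cos(10 deg) = 0.9848
Step 2: Convert r to m: r = 70e-6 m
Step 3: dP = 2 * 0.035 * 0.9848 / 70e-6 = 984.8 Pa
Step 4: Convert Pa to kPa (divide by 1000).
dP = 0.98 kPa


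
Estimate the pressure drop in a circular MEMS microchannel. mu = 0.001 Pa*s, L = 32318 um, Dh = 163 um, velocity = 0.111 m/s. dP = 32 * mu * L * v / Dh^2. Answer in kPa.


Step 1: Convert to SI: L = 32318e-6 m, Dh = 163e-6 m
Step 2: dP = 32 * 0.001 * 32318e-6 * 0.111 / (163e-6)^2
Step 3: dP = 4320.58 Pa
Step 4: Convert to kPa: dP = 4.32 kPa


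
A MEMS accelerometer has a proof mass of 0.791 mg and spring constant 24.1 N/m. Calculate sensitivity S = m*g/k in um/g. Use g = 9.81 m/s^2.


Step 1: Convert mass: m = 0.791 mg = 7.91e-07 kg
Step 2: S = m * g / k = 7.91e-07 * 9.81 / 24.1
Step 3: S = 3.22e-07 m/g
Step 4: Convert to um/g: S = 0.322 um/g


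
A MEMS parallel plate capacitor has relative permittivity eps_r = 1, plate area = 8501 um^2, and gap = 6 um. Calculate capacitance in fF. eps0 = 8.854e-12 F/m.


Step 1: Convert area to m^2: A = 8501e-12 m^2
Step 2: Convert gap to m: d = 6e-6 m
Step 3: C = eps0 * eps_r * A / d
C = 8.854e-12 * 1 * 8501e-12 / 6e-6
Step 4: Convert to fF (multiply by 1e15).
C = 12.54 fF


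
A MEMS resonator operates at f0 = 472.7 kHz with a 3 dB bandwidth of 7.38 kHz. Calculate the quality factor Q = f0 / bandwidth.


Step 1: Q = f0 / bandwidth
Step 2: Q = 472.7 / 7.38
Q = 64.1


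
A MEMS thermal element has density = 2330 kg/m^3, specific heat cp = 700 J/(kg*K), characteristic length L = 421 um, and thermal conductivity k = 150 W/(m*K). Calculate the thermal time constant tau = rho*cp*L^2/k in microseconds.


Step 1: Convert L to m: L = 421e-6 m
Step 2: L^2 = (421e-6)^2 = 1.77241e-07 m^2
Step 3: tau = 2330 * 700 * 1.77241e-07 / 150 = 1.9272e-03 s
Step 4: Convert to microseconds (multiply by 1e6).
tau = 1927.2 us


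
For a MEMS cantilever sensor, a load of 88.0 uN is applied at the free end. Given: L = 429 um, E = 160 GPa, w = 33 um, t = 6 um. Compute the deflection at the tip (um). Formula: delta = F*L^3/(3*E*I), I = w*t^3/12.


Step 1: Calculate the second moment of area.
I = w * t^3 / 12 = 33 * 6^3 / 12 = 594.0 um^4
Step 2: Convert E to consistent units (1 GPa = 1000 uN/um^2).
E = 160 GPa = 160000 uN/um^2
Step 3: Calculate tip deflection.
delta = F * L^3 / (3 * E * I)
delta = 88.0 * 429^3 / (3 * 160000 * 594.0)
delta = 24.3684 um


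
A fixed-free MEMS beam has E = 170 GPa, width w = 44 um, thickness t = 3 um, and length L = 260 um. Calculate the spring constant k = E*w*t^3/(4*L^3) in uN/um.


Step 1: Convert E to consistent units (1 GPa = 1000 uN/um^2).
E = 170 GPa = 170000 uN/um^2
Step 2: Compute t^3 = 3^3 = 27
Step 3: Compute L^3 = 260^3 = 17576000
Step 4: k = 170000 * 44 * 27 / (4 * 17576000)
k = 2.8727 uN/um


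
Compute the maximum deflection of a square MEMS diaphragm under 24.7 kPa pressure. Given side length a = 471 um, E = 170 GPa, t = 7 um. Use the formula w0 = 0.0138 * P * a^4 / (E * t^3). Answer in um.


Step 1: Convert pressure to compatible units (E is in GPa, so P in GPa).
P = 24.7 kPa = 24.7e-6 GPa
Step 2: Compute numerator: 0.0138 * P * a^4.
a^4 = 471^4 = 49213429281
numerator = 0.0138 * 24.7e-6 * 49213429281 = 1.67749e+04
Step 3: Compute denominator: E * t^3 = 170 * 7^3 = 58310
Step 4: w0 = numerator / denominator = 1.67749e+04 / 58310 = 0.2877 um


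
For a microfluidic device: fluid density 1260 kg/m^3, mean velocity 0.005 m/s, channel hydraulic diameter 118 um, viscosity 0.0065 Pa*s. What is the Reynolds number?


Step 1: Convert Dh to meters: Dh = 118e-6 m
Step 2: Re = rho * v * Dh / mu
Re = 1260 * 0.005 * 118e-6 / 0.0065
Re = 0.114


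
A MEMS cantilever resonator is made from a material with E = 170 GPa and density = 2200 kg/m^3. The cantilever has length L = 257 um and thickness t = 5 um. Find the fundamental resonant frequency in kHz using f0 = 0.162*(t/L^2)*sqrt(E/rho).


Step 1: Convert units to SI.
t_SI = 5e-6 m, L_SI = 257e-6 m
Step 2: Calculate sqrt(E/rho).
sqrt(170e9 / 2200) = 8790.49 m/s
Step 3: Compute f0.
f0 = 0.162 * 5e-6 / (257e-6)^2 * 8790.49 = 107803.3 Hz = 107.8 kHz


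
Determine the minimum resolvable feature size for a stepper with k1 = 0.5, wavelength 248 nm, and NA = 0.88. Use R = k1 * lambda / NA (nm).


Step 1: Identify values: k1 = 0.5, lambda = 248 nm, NA = 0.88
Step 2: R = k1 * lambda / NA
R = 0.5 * 248 / 0.88
R = 140.9 nm


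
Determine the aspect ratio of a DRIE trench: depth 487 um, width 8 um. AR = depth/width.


Step 1: AR = depth / width
Step 2: AR = 487 / 8
AR = 60.9


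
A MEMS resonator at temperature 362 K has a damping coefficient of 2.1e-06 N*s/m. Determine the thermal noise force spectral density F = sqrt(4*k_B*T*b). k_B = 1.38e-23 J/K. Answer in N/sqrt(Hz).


Step 1: Compute 4 * k_B * T * b
= 4 * 1.38e-23 * 362 * 2.1e-06
= 4.1963e-26 N^2/Hz
Step 2: F_noise = sqrt(4.1963e-26)
F_noise = 2.05e-13 N/sqrt(Hz)


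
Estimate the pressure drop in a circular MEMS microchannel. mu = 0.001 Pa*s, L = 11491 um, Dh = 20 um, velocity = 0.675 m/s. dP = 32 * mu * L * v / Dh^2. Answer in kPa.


Step 1: Convert to SI: L = 11491e-6 m, Dh = 20e-6 m
Step 2: dP = 32 * 0.001 * 11491e-6 * 0.675 / (20e-6)^2
Step 3: dP = 620514.00 Pa
Step 4: Convert to kPa: dP = 620.51 kPa


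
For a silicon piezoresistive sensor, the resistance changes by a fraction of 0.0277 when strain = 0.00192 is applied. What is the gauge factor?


Step 1: Identify values.
dR/R = 0.0277, strain = 0.00192
Step 2: GF = (dR/R) / strain = 0.0277 / 0.00192
GF = 14.4


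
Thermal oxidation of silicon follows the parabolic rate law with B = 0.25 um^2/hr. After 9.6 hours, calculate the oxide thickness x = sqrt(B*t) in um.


Step 1: Compute B*t = 0.25 * 9.6 = 2.4
Step 2: x = sqrt(2.4)
x = 1.549 um


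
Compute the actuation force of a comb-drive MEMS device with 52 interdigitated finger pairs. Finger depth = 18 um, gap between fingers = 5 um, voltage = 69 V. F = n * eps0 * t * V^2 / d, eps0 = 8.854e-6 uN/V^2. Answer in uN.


Step 1: Parameters: n=52, eps0=8.854e-6 uN/V^2, t=18 um, V=69 V, d=5 um
Step 2: V^2 = 4761
Step 3: F = 52 * 8.854e-6 * 18 * 4761 / 5
F = 7.891 uN


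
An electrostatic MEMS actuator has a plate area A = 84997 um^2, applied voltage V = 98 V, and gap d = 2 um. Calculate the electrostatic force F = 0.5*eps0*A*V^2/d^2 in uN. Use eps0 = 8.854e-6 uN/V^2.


Step 1: Identify parameters.
eps0 = 8.854e-6 uN/V^2, A = 84997 um^2, V = 98 V, d = 2 um
Step 2: Compute V^2 = 98^2 = 9604
Step 3: Compute d^2 = 2^2 = 4
Step 4: F = 0.5 * 8.854e-6 * 84997 * 9604 / 4
F = 903.452 uN


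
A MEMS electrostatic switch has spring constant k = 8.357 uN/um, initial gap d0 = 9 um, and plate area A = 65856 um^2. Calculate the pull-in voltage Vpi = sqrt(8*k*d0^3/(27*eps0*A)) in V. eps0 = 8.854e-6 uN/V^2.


Step 1: Compute numerator: 8 * k * d0^3 = 8 * 8.357 * 9^3 = 48738.024
Step 2: Compute denominator: 27 * eps0 * A = 27 * 8.854e-6 * 65856 = 15.743404
Step 3: Vpi = sqrt(48738.024 / 15.743404)
Vpi = 55.64 V


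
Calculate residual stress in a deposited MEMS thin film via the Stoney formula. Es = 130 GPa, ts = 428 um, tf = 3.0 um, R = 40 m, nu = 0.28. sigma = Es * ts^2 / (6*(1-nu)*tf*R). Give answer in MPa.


Step 1: Compute numerator: Es * ts^2 = 130 * 428^2 = 23813920 (GPa*um^2)
Step 2: Compute denominator (R in um): 6*(1-nu)*tf*R = 6*0.72*3.0*40e6 = 518400000.0 (um^2)
Step 3: sigma (GPa) = 23813920 / 518400000.0 = 4.5937e-02 GPa
Step 4: Convert to MPa (x1000): sigma = 45.9 MPa


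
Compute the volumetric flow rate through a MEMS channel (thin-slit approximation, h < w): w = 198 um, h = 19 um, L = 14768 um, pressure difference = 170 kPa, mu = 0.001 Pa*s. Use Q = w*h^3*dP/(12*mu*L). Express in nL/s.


Step 1: Convert all dimensions to SI (meters).
w = 198e-6 m, h = 19e-6 m, L = 14768e-6 m, dP = 170e3 Pa
Step 2: Q = w * h^3 * dP / (12 * mu * L)
Q = 198e-6 * (19e-6)^3 * 170e3 / (12 * 0.001 * 14768e-6) = 1.30278271e-09 m^3/s
Step 3: Convert Q from m^3/s to nL/s (1 m^3 = 1e12 nL, so multiply by 1e12).
Q = 1302.783 nL/s


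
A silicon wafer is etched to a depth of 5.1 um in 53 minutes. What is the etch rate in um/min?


Step 1: Etch rate = depth / time
Step 2: rate = 5.1 / 53
rate = 0.096 um/min


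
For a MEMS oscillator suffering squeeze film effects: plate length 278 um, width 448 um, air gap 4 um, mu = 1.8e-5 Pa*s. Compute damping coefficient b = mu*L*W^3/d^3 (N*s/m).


Step 1: Convert to SI.
L = 278e-6 m, W = 448e-6 m, d = 4e-6 m
Step 2: W^3 = (448e-6)^3 = 8.99e-11 m^3
Step 3: d^3 = (4e-6)^3 = 6.40e-17 m^3
Step 4: b = 1.8e-5 * 278e-6 * 8.99e-11 / 6.40e-17
b = 7.03e-03 N*s/m


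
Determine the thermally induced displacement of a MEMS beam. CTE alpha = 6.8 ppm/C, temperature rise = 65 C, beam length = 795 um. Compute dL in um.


Step 1: Convert CTE: alpha = 6.8 ppm/C = 6.8e-6 /C
Step 2: dL = 6.8e-6 * 65 * 795
dL = 0.3514 um


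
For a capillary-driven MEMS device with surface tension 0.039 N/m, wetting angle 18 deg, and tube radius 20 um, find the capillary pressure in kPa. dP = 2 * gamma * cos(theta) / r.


Step 1: cos(18 deg) = 0.9511
Step 2: Convert r to m: r = 20e-6 m
Step 3: dP = 2 * 0.039 * 0.9511 / 20e-6 = 3709.3 Pa
Step 4: Convert Pa to kPa (divide by 1000).
dP = 3.71 kPa


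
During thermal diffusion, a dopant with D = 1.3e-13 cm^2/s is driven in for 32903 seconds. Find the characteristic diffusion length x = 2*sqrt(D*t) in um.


Step 1: Compute D*t = 1.3e-13 * 32903 = 4.27739e-09 cm^2
Step 2: sqrt(D*t) = 6.54018e-05 cm
Step 3: x = 2 * 6.54018e-05 cm = 1.308036e-04 cm
Step 4: Convert to um (1 cm = 1e4 um): x = 1.308 um


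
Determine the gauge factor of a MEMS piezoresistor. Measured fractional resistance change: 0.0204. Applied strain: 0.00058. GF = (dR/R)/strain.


Step 1: Identify values.
dR/R = 0.0204, strain = 0.00058
Step 2: GF = (dR/R) / strain = 0.0204 / 0.00058
GF = 35.2


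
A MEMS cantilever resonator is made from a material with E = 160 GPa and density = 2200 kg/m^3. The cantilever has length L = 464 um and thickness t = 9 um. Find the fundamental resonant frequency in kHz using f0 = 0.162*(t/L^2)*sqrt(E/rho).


Step 1: Convert units to SI.
t_SI = 9e-6 m, L_SI = 464e-6 m
Step 2: Calculate sqrt(E/rho).
sqrt(160e9 / 2200) = 8528.03 m/s
Step 3: Compute f0.
f0 = 0.162 * 9e-6 / (464e-6)^2 * 8528.03 = 57752.4 Hz = 57.75 kHz


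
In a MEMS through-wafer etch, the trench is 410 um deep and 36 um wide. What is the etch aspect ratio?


Step 1: AR = depth / width
Step 2: AR = 410 / 36
AR = 11.4


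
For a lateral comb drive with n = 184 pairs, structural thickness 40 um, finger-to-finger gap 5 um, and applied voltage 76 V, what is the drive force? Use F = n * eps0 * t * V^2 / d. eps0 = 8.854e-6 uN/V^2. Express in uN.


Step 1: Parameters: n=184, eps0=8.854e-6 uN/V^2, t=40 um, V=76 V, d=5 um
Step 2: V^2 = 5776
Step 3: F = 184 * 8.854e-6 * 40 * 5776 / 5
F = 75.279 uN


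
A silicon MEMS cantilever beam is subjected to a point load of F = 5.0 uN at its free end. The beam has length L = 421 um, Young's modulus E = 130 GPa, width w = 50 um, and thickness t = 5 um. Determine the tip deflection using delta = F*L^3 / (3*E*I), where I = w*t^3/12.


Step 1: Calculate the second moment of area.
I = w * t^3 / 12 = 50 * 5^3 / 12 = 520.8333 um^4
Step 2: Convert E to consistent units (1 GPa = 1000 uN/um^2).
E = 130 GPa = 130000 uN/um^2
Step 3: Calculate tip deflection.
delta = F * L^3 / (3 * E * I)
delta = 5.0 * 421^3 / (3 * 130000 * 520.8333)
delta = 1.8368 um


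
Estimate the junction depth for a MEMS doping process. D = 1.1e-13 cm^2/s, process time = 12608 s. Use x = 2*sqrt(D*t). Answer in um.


Step 1: Compute D*t = 1.1e-13 * 12608 = 1.38688e-09 cm^2
Step 2: sqrt(D*t) = 3.7241e-05 cm
Step 3: x = 2 * 3.7241e-05 cm = 7.4482e-05 cm
Step 4: Convert to um (1 cm = 1e4 um): x = 0.745 um


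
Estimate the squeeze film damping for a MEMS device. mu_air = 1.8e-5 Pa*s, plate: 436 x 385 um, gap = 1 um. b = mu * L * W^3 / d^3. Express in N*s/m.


Step 1: Convert to SI.
L = 436e-6 m, W = 385e-6 m, d = 1e-6 m
Step 2: W^3 = (385e-6)^3 = 5.71e-11 m^3
Step 3: d^3 = (1e-6)^3 = 1.00e-18 m^3
Step 4: b = 1.8e-5 * 436e-6 * 5.71e-11 / 1.00e-18
b = 4.48e-01 N*s/m


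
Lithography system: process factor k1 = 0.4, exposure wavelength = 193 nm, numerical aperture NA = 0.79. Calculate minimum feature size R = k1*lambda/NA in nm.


Step 1: Identify values: k1 = 0.4, lambda = 193 nm, NA = 0.79
Step 2: R = k1 * lambda / NA
R = 0.4 * 193 / 0.79
R = 97.7 nm


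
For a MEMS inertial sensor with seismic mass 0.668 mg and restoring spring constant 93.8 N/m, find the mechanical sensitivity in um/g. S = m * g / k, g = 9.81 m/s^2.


Step 1: Convert mass: m = 0.668 mg = 6.68e-07 kg
Step 2: S = m * g / k = 6.68e-07 * 9.81 / 93.8
Step 3: S = 6.99e-08 m/g
Step 4: Convert to um/g: S = 0.07 um/g


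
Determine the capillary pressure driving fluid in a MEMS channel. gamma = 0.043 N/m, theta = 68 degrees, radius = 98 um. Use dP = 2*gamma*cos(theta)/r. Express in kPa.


Step 1: cos(68 deg) = 0.3746
Step 2: Convert r to m: r = 98e-6 m
Step 3: dP = 2 * 0.043 * 0.3746 / 98e-6 = 328.7 Pa
Step 4: Convert Pa to kPa (divide by 1000).
dP = 0.33 kPa


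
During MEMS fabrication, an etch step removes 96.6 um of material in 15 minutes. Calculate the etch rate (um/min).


Step 1: Etch rate = depth / time
Step 2: rate = 96.6 / 15
rate = 6.44 um/min


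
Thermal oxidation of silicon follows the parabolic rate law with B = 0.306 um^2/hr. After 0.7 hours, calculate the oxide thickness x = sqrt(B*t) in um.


Step 1: Compute B*t = 0.306 * 0.7 = 0.2142
Step 2: x = sqrt(0.2142)
x = 0.463 um


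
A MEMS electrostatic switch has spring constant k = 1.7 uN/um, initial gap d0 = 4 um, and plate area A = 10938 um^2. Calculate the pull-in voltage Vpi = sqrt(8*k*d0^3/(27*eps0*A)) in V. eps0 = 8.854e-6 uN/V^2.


Step 1: Compute numerator: 8 * k * d0^3 = 8 * 1.7 * 4^3 = 870.4
Step 2: Compute denominator: 27 * eps0 * A = 27 * 8.854e-6 * 10938 = 2.614816
Step 3: Vpi = sqrt(870.4 / 2.614816)
Vpi = 18.24 V


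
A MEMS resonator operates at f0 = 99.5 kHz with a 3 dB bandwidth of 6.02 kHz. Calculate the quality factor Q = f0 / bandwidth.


Step 1: Q = f0 / bandwidth
Step 2: Q = 99.5 / 6.02
Q = 16.5


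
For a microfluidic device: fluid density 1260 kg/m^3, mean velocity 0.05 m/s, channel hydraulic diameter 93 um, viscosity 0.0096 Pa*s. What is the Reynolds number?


Step 1: Convert Dh to meters: Dh = 93e-6 m
Step 2: Re = rho * v * Dh / mu
Re = 1260 * 0.05 * 93e-6 / 0.0096
Re = 0.61


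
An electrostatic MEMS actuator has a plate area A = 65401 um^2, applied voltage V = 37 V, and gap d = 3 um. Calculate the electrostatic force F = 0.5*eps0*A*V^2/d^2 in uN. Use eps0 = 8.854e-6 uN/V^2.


Step 1: Identify parameters.
eps0 = 8.854e-6 uN/V^2, A = 65401 um^2, V = 37 V, d = 3 um
Step 2: Compute V^2 = 37^2 = 1369
Step 3: Compute d^2 = 3^2 = 9
Step 4: F = 0.5 * 8.854e-6 * 65401 * 1369 / 9
F = 44.041 uN


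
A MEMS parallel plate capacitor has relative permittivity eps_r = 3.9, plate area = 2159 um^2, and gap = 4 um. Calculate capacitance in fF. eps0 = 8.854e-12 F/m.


Step 1: Convert area to m^2: A = 2159e-12 m^2
Step 2: Convert gap to m: d = 4e-6 m
Step 3: C = eps0 * eps_r * A / d
C = 8.854e-12 * 3.9 * 2159e-12 / 4e-6
Step 4: Convert to fF (multiply by 1e15).
C = 18.64 fF


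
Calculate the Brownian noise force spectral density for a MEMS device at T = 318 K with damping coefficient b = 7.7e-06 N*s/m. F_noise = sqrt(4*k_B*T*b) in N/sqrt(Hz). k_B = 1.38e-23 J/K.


Step 1: Compute 4 * k_B * T * b
= 4 * 1.38e-23 * 318 * 7.7e-06
= 1.3516e-25 N^2/Hz
Step 2: F_noise = sqrt(1.3516e-25)
F_noise = 3.68e-13 N/sqrt(Hz)


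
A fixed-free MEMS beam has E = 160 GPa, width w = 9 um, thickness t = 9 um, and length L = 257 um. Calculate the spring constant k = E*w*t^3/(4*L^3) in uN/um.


Step 1: Convert E to consistent units (1 GPa = 1000 uN/um^2).
E = 160 GPa = 160000 uN/um^2
Step 2: Compute t^3 = 9^3 = 729
Step 3: Compute L^3 = 257^3 = 16974593
Step 4: k = 160000 * 9 * 729 / (4 * 16974593)
k = 15.4608 uN/um


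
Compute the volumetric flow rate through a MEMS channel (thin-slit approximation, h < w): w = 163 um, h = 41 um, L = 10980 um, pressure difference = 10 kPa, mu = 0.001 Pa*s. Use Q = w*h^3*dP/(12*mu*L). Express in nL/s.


Step 1: Convert all dimensions to SI (meters).
w = 163e-6 m, h = 41e-6 m, L = 10980e-6 m, dP = 10e3 Pa
Step 2: Q = w * h^3 * dP / (12 * mu * L)
Q = 163e-6 * (41e-6)^3 * 10e3 / (12 * 0.001 * 10980e-6) = 8.526201e-10 m^3/s
Step 3: Convert Q from m^3/s to nL/s (1 m^3 = 1e12 nL, so multiply by 1e12).
Q = 852.62 nL/s


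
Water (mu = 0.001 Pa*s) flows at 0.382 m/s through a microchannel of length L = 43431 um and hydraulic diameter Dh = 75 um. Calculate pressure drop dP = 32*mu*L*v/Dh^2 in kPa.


Step 1: Convert to SI: L = 43431e-6 m, Dh = 75e-6 m
Step 2: dP = 32 * 0.001 * 43431e-6 * 0.382 / (75e-6)^2
Step 3: dP = 94382.32 Pa
Step 4: Convert to kPa: dP = 94.38 kPa


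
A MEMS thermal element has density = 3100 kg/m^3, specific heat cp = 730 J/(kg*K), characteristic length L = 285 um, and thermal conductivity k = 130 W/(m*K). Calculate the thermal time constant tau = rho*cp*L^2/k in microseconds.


Step 1: Convert L to m: L = 285e-6 m
Step 2: L^2 = (285e-6)^2 = 8.1225e-08 m^2
Step 3: tau = 3100 * 730 * 8.1225e-08 / 130 = 1.4139398e-03 s
Step 4: Convert to microseconds (multiply by 1e6).
tau = 1413.94 us


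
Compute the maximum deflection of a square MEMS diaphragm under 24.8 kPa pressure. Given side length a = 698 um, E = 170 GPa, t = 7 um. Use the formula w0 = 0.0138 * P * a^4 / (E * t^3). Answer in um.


Step 1: Convert pressure to compatible units (E is in GPa, so P in GPa).
P = 24.8 kPa = 24.8e-6 GPa
Step 2: Compute numerator: 0.0138 * P * a^4.
a^4 = 698^4 = 237367737616
numerator = 0.0138 * 24.8e-6 * 237367737616 = 8.123673e+04
Step 3: Compute denominator: E * t^3 = 170 * 7^3 = 58310
Step 4: w0 = numerator / denominator = 8.123673e+04 / 58310 = 1.3932 um


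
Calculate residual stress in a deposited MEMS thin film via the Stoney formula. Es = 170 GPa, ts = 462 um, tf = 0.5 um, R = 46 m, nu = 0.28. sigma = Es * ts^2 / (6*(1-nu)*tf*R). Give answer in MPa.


Step 1: Compute numerator: Es * ts^2 = 170 * 462^2 = 36285480 (GPa*um^2)
Step 2: Compute denominator (R in um): 6*(1-nu)*tf*R = 6*0.72*0.5*46e6 = 99360000.0 (um^2)
Step 3: sigma (GPa) = 36285480 / 99360000.0 = 3.65192e-01 GPa
Step 4: Convert to MPa (x1000): sigma = 365.2 MPa


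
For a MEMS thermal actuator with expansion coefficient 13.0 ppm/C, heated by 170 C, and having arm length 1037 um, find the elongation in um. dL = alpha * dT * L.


Step 1: Convert CTE: alpha = 13.0 ppm/C = 13.0e-6 /C
Step 2: dL = 13.0e-6 * 170 * 1037
dL = 2.2918 um


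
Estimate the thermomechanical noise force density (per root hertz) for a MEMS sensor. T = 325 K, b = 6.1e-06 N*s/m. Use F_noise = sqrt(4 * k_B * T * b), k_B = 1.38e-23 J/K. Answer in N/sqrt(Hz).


Step 1: Compute 4 * k_B * T * b
= 4 * 1.38e-23 * 325 * 6.1e-06
= 1.0943e-25 N^2/Hz
Step 2: F_noise = sqrt(1.0943e-25)
F_noise = 3.31e-13 N/sqrt(Hz)


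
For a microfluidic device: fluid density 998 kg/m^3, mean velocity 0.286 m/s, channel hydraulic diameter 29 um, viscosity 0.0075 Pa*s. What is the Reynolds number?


Step 1: Convert Dh to meters: Dh = 29e-6 m
Step 2: Re = rho * v * Dh / mu
Re = 998 * 0.286 * 29e-6 / 0.0075
Re = 1.104


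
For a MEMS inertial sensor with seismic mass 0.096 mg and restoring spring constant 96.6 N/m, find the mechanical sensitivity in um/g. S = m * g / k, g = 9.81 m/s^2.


Step 1: Convert mass: m = 0.096 mg = 9.60e-08 kg
Step 2: S = m * g / k = 9.60e-08 * 9.81 / 96.6
Step 3: S = 9.75e-09 m/g
Step 4: Convert to um/g: S = 0.01 um/g


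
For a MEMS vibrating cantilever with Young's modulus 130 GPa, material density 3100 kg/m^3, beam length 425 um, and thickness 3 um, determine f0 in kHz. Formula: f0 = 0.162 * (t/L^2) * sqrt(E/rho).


Step 1: Convert units to SI.
t_SI = 3e-6 m, L_SI = 425e-6 m
Step 2: Calculate sqrt(E/rho).
sqrt(130e9 / 3100) = 6475.76 m/s
Step 3: Compute f0.
f0 = 0.162 * 3e-6 / (425e-6)^2 * 6475.76 = 17424.1 Hz = 17.42 kHz


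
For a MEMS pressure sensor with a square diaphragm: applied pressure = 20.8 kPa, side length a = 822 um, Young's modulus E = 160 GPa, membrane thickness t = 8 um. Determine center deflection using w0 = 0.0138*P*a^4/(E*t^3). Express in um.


Step 1: Convert pressure to compatible units (E is in GPa, so P in GPa).
P = 20.8 kPa = 20.8e-6 GPa
Step 2: Compute numerator: 0.0138 * P * a^4.
a^4 = 822^4 = 456548867856
numerator = 0.0138 * 20.8e-6 * 456548867856 = 1.310478e+05
Step 3: Compute denominator: E * t^3 = 160 * 8^3 = 81920
Step 4: w0 = numerator / denominator = 1.310478e+05 / 81920 = 1.5997 um


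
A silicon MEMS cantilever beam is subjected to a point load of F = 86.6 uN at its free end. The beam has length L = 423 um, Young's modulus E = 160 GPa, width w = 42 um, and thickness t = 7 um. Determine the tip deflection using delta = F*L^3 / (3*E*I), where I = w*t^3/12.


Step 1: Calculate the second moment of area.
I = w * t^3 / 12 = 42 * 7^3 / 12 = 1200.5 um^4
Step 2: Convert E to consistent units (1 GPa = 1000 uN/um^2).
E = 160 GPa = 160000 uN/um^2
Step 3: Calculate tip deflection.
delta = F * L^3 / (3 * E * I)
delta = 86.6 * 423^3 / (3 * 160000 * 1200.5)
delta = 11.3746 um


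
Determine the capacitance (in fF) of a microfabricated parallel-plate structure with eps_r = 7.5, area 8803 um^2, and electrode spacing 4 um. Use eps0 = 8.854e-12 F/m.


Step 1: Convert area to m^2: A = 8803e-12 m^2
Step 2: Convert gap to m: d = 4e-6 m
Step 3: C = eps0 * eps_r * A / d
C = 8.854e-12 * 7.5 * 8803e-12 / 4e-6
Step 4: Convert to fF (multiply by 1e15).
C = 146.14 fF


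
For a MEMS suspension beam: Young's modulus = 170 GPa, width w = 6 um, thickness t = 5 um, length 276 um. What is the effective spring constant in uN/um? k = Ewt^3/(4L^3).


Step 1: Convert E to consistent units (1 GPa = 1000 uN/um^2).
E = 170 GPa = 170000 uN/um^2
Step 2: Compute t^3 = 5^3 = 125
Step 3: Compute L^3 = 276^3 = 21024576
Step 4: k = 170000 * 6 * 125 / (4 * 21024576)
k = 1.5161 uN/um


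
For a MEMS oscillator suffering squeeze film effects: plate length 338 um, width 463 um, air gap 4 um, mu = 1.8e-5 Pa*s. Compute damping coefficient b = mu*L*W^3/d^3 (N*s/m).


Step 1: Convert to SI.
L = 338e-6 m, W = 463e-6 m, d = 4e-6 m
Step 2: W^3 = (463e-6)^3 = 9.93e-11 m^3
Step 3: d^3 = (4e-6)^3 = 6.40e-17 m^3
Step 4: b = 1.8e-5 * 338e-6 * 9.93e-11 / 6.40e-17
b = 9.44e-03 N*s/m


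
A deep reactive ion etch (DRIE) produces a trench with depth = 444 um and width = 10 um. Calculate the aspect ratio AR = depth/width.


Step 1: AR = depth / width
Step 2: AR = 444 / 10
AR = 44.4


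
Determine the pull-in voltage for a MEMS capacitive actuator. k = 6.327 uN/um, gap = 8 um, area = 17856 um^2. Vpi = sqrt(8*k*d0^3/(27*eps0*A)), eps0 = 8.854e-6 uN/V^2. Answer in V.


Step 1: Compute numerator: 8 * k * d0^3 = 8 * 6.327 * 8^3 = 25915.392
Step 2: Compute denominator: 27 * eps0 * A = 27 * 8.854e-6 * 17856 = 4.26862
Step 3: Vpi = sqrt(25915.392 / 4.26862)
Vpi = 77.92 V


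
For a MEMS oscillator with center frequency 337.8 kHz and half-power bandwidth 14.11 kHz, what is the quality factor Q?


Step 1: Q = f0 / bandwidth
Step 2: Q = 337.8 / 14.11
Q = 23.9


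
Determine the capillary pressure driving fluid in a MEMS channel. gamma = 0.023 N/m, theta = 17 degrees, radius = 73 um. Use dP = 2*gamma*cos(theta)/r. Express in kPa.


Step 1: cos(17 deg) = 0.9563
Step 2: Convert r to m: r = 73e-6 m
Step 3: dP = 2 * 0.023 * 0.9563 / 73e-6 = 602.6 Pa
Step 4: Convert Pa to kPa (divide by 1000).
dP = 0.6 kPa


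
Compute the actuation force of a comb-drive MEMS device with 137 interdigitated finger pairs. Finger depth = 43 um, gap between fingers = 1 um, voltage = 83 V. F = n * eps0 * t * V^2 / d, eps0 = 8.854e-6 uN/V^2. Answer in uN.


Step 1: Parameters: n=137, eps0=8.854e-6 uN/V^2, t=43 um, V=83 V, d=1 um
Step 2: V^2 = 6889
Step 3: F = 137 * 8.854e-6 * 43 * 6889 / 1
F = 359.323 uN


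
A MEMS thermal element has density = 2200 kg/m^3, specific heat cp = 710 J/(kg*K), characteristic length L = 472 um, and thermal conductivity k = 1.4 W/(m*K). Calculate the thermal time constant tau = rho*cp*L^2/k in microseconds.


Step 1: Convert L to m: L = 472e-6 m
Step 2: L^2 = (472e-6)^2 = 2.22784e-07 m^2
Step 3: tau = 2200 * 710 * 2.22784e-07 / 1.4 = 2.4856329143e-01 s
Step 4: Convert to microseconds (multiply by 1e6).
tau = 248563.291 us


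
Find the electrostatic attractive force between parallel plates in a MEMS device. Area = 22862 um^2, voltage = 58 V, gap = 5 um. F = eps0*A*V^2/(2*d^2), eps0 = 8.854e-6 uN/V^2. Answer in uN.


Step 1: Identify parameters.
eps0 = 8.854e-6 uN/V^2, A = 22862 um^2, V = 58 V, d = 5 um
Step 2: Compute V^2 = 58^2 = 3364
Step 3: Compute d^2 = 5^2 = 25
Step 4: F = 0.5 * 8.854e-6 * 22862 * 3364 / 25
F = 13.619 uN


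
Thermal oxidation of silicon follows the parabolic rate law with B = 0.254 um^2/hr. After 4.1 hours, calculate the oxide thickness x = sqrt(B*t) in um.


Step 1: Compute B*t = 0.254 * 4.1 = 1.0414
Step 2: x = sqrt(1.0414)
x = 1.02 um


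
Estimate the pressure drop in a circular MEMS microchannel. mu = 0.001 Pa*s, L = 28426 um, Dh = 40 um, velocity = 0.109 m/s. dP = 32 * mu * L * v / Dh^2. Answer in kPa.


Step 1: Convert to SI: L = 28426e-6 m, Dh = 40e-6 m
Step 2: dP = 32 * 0.001 * 28426e-6 * 0.109 / (40e-6)^2
Step 3: dP = 61968.68 Pa
Step 4: Convert to kPa: dP = 61.97 kPa
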